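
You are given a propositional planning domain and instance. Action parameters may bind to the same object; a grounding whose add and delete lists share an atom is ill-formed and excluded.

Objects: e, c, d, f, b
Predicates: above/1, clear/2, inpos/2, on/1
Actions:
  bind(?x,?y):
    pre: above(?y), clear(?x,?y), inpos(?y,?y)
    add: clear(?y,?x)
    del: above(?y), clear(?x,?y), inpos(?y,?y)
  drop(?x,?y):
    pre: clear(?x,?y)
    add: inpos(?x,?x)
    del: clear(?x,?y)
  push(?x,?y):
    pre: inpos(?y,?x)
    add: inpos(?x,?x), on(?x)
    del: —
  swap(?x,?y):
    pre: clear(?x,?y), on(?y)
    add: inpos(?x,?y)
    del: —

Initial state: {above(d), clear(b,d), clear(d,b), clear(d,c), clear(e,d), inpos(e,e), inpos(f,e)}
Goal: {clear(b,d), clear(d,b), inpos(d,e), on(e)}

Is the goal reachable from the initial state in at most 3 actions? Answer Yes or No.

No

1. drop(d,c)  →  {above(d), clear(b,d), clear(d,b), clear(e,d), inpos(d,d), inpos(e,e), inpos(f,e)}
2. bind(e,d)  →  {clear(b,d), clear(d,b), clear(d,e), inpos(e,e), inpos(f,e)}
3. push(e,e)  →  {clear(b,d), clear(d,b), clear(d,e), inpos(e,e), inpos(f,e), on(e)}
4. swap(d,e)  →  {clear(b,d), clear(d,b), clear(d,e), inpos(d,e), inpos(e,e), inpos(f,e), on(e)}
optimal plan length = 4; 4 > 3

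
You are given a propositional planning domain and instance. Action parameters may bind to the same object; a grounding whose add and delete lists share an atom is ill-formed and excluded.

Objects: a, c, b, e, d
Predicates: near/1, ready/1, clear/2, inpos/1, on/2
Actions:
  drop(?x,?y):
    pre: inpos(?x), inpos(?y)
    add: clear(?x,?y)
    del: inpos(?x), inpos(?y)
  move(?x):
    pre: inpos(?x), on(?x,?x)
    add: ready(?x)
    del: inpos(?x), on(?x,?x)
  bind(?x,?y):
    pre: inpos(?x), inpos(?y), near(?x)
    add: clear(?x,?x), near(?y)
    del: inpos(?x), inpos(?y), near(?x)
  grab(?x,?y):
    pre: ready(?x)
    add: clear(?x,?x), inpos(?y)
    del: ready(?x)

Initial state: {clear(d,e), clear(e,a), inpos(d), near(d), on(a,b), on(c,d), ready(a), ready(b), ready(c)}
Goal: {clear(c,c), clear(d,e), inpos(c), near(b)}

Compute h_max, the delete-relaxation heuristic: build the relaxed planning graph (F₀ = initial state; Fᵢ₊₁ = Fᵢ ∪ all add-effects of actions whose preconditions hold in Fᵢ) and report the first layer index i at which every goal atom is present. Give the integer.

2

F0 = init (9 atoms)
F1 = F0 ∪ {clear(a,a), clear(b,b), clear(c,c), clear(d,d), inpos(a), inpos(b), inpos(c), inpos(e)}  (17 atoms)
F2 = F1 ∪ {clear(a,b), clear(a,c), clear(a,d), clear(a,e), clear(b,a), clear(b,c), clear(b,d), clear(b,e), clear(c,a), clear(c,b), clear(c,d), clear(c,e), clear(d,a), clear(d,b), clear(d,c), clear(e,b), clear(e,c), clear(e,d), clear(e,e), near(a), near(b), near(c), near(e)}  (40 atoms)
goal ⊆ F2  ⇒  h_max = 2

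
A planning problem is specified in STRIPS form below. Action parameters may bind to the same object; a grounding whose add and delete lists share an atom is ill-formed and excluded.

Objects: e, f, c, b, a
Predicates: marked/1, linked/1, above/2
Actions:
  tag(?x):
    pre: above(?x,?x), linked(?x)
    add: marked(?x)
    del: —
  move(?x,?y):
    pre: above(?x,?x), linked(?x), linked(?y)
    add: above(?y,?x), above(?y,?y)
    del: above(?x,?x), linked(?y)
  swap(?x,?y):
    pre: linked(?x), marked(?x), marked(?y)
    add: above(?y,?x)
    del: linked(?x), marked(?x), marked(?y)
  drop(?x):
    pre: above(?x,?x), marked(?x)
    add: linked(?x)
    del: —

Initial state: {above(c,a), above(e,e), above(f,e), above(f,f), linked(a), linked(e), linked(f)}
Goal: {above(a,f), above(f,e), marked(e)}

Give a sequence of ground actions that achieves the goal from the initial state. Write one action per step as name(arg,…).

1. tag(e)  →  {above(c,a), above(e,e), above(f,e), above(f,f), linked(a), linked(e), linked(f), marked(e)}
2. move(f,a)  →  {above(a,a), above(a,f), above(c,a), above(e,e), above(f,e), linked(e), linked(f), marked(e)}

tag(e); move(f,a)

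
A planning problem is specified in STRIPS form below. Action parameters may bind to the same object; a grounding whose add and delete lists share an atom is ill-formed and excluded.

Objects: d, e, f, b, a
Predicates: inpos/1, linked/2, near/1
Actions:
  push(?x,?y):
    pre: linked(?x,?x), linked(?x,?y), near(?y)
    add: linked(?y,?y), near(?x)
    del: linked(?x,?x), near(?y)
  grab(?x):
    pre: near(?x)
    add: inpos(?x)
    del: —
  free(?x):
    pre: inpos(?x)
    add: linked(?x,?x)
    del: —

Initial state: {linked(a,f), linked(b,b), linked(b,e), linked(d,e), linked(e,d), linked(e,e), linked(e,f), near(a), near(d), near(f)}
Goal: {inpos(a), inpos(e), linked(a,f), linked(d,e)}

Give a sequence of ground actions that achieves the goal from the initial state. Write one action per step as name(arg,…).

push(e,d); grab(e); grab(a)

1. push(e,d)  →  {linked(a,f), linked(b,b), linked(b,e), linked(d,d), linked(d,e), linked(e,d), linked(e,f), near(a), near(e), near(f)}
2. grab(e)  →  {inpos(e), linked(a,f), linked(b,b), linked(b,e), linked(d,d), linked(d,e), linked(e,d), linked(e,f), near(a), near(e), near(f)}
3. grab(a)  →  {inpos(a), inpos(e), linked(a,f), linked(b,b), linked(b,e), linked(d,d), linked(d,e), linked(e,d), linked(e,f), near(a), near(e), near(f)}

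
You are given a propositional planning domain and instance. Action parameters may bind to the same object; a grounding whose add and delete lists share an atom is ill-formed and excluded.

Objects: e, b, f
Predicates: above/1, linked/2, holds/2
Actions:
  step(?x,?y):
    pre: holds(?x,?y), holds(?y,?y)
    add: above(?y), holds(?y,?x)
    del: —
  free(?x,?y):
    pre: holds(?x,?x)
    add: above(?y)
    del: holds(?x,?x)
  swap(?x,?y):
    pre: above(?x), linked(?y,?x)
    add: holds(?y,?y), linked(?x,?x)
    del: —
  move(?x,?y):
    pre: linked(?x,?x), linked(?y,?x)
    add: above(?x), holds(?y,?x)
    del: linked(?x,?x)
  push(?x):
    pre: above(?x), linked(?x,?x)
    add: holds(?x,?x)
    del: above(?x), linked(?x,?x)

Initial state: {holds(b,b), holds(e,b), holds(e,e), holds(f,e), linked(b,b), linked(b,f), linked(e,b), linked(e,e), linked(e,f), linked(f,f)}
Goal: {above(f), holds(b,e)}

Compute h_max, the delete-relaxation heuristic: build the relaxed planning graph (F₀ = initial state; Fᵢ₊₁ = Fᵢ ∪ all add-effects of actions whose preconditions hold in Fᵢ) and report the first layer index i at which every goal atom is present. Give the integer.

F0 = init (10 atoms)
F1 = F0 ∪ {above(b), above(e), above(f), holds(b,e), holds(b,f), holds(e,f), holds(f,f)}  (17 atoms)
goal ⊆ F1  ⇒  h_max = 1

1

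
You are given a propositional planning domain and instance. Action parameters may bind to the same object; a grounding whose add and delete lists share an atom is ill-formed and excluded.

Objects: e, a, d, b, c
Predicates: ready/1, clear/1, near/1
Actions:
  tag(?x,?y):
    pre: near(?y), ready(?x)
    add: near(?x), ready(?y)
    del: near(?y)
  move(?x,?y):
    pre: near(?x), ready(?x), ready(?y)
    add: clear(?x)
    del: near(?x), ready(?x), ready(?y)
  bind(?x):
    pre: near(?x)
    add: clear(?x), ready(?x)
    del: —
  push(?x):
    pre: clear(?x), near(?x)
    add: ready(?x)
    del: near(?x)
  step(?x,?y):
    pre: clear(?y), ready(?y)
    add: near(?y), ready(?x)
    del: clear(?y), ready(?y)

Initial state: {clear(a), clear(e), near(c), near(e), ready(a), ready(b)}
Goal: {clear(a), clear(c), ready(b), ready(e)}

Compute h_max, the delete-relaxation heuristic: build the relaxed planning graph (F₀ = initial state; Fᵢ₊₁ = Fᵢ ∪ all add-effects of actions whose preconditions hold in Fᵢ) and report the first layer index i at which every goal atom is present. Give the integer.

F0 = init (6 atoms)
F1 = F0 ∪ {clear(c), near(a), near(b), ready(c), ready(d), ready(e)}  (12 atoms)
goal ⊆ F1  ⇒  h_max = 1

1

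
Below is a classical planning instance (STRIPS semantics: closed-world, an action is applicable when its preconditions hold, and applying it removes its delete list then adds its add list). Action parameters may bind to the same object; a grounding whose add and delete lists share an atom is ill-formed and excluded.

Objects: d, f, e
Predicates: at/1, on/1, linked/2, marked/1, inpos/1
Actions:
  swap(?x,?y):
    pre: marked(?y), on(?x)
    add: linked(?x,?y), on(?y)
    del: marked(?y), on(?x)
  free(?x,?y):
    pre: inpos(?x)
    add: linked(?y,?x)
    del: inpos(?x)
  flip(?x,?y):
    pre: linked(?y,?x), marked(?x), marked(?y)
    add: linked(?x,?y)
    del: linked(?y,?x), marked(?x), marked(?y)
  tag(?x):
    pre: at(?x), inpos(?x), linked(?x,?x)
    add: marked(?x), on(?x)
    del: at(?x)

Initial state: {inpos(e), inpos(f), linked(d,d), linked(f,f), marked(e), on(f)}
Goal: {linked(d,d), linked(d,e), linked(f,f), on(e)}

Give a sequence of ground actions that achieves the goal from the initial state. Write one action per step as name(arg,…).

swap(f,e); free(e,d)

1. swap(f,e)  →  {inpos(e), inpos(f), linked(d,d), linked(f,e), linked(f,f), on(e)}
2. free(e,d)  →  {inpos(f), linked(d,d), linked(d,e), linked(f,e), linked(f,f), on(e)}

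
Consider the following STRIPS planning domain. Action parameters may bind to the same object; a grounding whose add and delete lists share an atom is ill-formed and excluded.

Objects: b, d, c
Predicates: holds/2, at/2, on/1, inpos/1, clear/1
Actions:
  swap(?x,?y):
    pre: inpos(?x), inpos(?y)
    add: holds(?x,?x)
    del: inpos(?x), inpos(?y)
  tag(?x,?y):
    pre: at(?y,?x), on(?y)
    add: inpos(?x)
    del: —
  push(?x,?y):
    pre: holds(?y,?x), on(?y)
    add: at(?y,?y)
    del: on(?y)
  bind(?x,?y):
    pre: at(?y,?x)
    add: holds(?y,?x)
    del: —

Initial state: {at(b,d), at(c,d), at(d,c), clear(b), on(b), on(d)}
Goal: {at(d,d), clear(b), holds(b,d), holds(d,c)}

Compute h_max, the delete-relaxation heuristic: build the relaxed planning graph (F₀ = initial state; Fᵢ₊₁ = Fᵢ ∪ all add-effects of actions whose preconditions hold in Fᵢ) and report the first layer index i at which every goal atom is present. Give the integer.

F0 = init (6 atoms)
F1 = F0 ∪ {holds(b,d), holds(c,d), holds(d,c), inpos(c), inpos(d)}  (11 atoms)
F2 = F1 ∪ {at(b,b), at(d,d), holds(c,c), holds(d,d)}  (15 atoms)
goal ⊆ F2  ⇒  h_max = 2

2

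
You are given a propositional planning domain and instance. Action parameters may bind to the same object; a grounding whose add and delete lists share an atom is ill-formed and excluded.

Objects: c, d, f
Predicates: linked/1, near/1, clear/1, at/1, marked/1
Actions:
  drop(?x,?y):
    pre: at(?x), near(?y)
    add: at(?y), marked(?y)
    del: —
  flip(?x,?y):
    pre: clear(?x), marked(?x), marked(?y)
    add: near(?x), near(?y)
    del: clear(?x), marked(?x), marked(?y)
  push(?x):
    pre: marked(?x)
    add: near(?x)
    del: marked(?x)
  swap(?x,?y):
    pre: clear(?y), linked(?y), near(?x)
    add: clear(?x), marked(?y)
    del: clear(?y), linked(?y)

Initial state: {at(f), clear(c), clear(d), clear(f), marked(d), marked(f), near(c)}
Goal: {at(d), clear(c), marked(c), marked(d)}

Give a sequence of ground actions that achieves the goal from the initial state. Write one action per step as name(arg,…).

drop(f,c); flip(d,d); drop(c,d)

1. drop(f,c)  →  {at(c), at(f), clear(c), clear(d), clear(f), marked(c), marked(d), marked(f), near(c)}
2. flip(d,d)  →  {at(c), at(f), clear(c), clear(f), marked(c), marked(f), near(c), near(d)}
3. drop(c,d)  →  {at(c), at(d), at(f), clear(c), clear(f), marked(c), marked(d), marked(f), near(c), near(d)}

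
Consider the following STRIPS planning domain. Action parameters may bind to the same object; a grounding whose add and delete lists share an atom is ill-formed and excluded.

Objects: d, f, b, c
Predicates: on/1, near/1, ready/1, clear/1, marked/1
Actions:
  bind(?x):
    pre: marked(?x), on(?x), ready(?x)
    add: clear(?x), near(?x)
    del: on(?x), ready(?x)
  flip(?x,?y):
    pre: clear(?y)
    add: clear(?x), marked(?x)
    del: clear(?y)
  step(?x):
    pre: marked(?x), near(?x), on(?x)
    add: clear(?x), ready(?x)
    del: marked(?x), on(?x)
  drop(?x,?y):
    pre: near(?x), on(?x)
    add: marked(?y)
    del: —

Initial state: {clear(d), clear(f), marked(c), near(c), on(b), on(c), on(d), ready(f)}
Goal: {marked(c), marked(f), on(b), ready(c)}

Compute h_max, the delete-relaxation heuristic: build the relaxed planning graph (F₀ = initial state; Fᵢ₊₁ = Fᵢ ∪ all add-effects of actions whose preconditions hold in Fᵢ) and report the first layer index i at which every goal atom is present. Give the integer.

1

F0 = init (8 atoms)
F1 = F0 ∪ {clear(b), clear(c), marked(b), marked(d), marked(f), ready(c)}  (14 atoms)
goal ⊆ F1  ⇒  h_max = 1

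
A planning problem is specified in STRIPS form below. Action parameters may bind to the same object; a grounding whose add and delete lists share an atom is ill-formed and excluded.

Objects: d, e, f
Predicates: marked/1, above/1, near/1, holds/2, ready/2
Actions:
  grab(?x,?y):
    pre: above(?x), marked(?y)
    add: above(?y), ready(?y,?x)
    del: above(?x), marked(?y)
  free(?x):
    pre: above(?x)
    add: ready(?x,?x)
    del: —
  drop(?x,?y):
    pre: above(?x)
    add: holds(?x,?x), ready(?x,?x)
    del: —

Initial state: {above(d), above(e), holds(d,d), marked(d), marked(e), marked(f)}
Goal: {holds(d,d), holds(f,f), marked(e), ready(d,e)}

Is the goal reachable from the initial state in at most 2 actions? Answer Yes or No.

1. grab(d,f)  →  {above(e), above(f), holds(d,d), marked(d), marked(e), ready(f,d)}
2. grab(e,d)  →  {above(d), above(f), holds(d,d), marked(e), ready(d,e), ready(f,d)}
3. drop(f,d)  →  {above(d), above(f), holds(d,d), holds(f,f), marked(e), ready(d,e), ready(f,d), ready(f,f)}
optimal plan length = 3; 3 > 2

No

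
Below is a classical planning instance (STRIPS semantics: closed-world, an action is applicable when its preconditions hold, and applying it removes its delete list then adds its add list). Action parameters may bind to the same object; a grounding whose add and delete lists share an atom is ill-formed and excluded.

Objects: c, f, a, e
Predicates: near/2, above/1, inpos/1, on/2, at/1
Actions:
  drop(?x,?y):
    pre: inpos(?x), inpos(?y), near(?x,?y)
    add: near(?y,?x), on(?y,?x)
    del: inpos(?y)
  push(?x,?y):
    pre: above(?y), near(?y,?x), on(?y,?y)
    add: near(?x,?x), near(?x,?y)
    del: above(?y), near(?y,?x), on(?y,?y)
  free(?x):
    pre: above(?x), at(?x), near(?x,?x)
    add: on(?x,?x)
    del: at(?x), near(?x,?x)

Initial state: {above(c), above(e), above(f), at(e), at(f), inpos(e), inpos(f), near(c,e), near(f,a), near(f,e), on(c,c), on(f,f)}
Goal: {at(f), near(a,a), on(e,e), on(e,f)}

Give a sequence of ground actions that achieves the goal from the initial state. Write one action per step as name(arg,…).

drop(f,e); push(a,f); push(e,c); free(e)

1. drop(f,e)  →  {above(c), above(e), above(f), at(e), at(f), inpos(f), near(c,e), near(e,f), near(f,a), near(f,e), on(c,c), on(e,f), on(f,f)}
2. push(a,f)  →  {above(c), above(e), at(e), at(f), inpos(f), near(a,a), near(a,f), near(c,e), near(e,f), near(f,e), on(c,c), on(e,f)}
3. push(e,c)  →  {above(e), at(e), at(f), inpos(f), near(a,a), near(a,f), near(e,c), near(e,e), near(e,f), near(f,e), on(e,f)}
4. free(e)  →  {above(e), at(f), inpos(f), near(a,a), near(a,f), near(e,c), near(e,f), near(f,e), on(e,e), on(e,f)}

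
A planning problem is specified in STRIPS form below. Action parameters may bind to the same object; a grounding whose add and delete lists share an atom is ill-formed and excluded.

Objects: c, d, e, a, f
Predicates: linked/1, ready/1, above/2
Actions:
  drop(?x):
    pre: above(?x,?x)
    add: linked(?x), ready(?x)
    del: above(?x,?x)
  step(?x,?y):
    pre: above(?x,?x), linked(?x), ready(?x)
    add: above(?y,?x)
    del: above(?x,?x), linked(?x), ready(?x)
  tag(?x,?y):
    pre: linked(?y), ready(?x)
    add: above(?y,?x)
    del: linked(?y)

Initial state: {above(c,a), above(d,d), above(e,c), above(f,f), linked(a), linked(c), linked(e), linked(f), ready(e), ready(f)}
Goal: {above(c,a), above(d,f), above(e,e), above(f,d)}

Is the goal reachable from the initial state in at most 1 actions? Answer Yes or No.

No

1. drop(d)  →  {above(c,a), above(e,c), above(f,f), linked(a), linked(c), linked(d), linked(e), linked(f), ready(d), ready(e), ready(f)}
2. tag(d,f)  →  {above(c,a), above(e,c), above(f,d), above(f,f), linked(a), linked(c), linked(d), linked(e), ready(d), ready(e), ready(f)}
3. tag(e,e)  →  {above(c,a), above(e,c), above(e,e), above(f,d), above(f,f), linked(a), linked(c), linked(d), ready(d), ready(e), ready(f)}
4. tag(f,d)  →  {above(c,a), above(d,f), above(e,c), above(e,e), above(f,d), above(f,f), linked(a), linked(c), ready(d), ready(e), ready(f)}
optimal plan length = 4; 4 > 1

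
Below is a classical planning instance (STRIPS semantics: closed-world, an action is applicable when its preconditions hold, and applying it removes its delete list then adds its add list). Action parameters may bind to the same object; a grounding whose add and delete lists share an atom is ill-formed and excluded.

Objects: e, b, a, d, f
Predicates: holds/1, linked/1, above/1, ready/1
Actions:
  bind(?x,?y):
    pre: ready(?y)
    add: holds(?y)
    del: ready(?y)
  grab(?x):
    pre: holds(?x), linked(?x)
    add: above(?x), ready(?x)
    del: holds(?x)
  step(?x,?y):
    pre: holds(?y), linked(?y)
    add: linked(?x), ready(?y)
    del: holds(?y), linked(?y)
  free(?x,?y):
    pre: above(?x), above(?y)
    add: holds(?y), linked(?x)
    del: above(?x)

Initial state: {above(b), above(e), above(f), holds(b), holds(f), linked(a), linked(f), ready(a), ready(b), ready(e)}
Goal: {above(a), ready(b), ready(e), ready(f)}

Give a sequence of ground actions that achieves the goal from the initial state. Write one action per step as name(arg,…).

1. bind(e,a)  →  {above(b), above(e), above(f), holds(a), holds(b), holds(f), linked(a), linked(f), ready(b), ready(e)}
2. grab(a)  →  {above(a), above(b), above(e), above(f), holds(b), holds(f), linked(a), linked(f), ready(a), ready(b), ready(e)}
3. grab(f)  →  {above(a), above(b), above(e), above(f), holds(b), linked(a), linked(f), ready(a), ready(b), ready(e), ready(f)}

bind(e,a); grab(a); grab(f)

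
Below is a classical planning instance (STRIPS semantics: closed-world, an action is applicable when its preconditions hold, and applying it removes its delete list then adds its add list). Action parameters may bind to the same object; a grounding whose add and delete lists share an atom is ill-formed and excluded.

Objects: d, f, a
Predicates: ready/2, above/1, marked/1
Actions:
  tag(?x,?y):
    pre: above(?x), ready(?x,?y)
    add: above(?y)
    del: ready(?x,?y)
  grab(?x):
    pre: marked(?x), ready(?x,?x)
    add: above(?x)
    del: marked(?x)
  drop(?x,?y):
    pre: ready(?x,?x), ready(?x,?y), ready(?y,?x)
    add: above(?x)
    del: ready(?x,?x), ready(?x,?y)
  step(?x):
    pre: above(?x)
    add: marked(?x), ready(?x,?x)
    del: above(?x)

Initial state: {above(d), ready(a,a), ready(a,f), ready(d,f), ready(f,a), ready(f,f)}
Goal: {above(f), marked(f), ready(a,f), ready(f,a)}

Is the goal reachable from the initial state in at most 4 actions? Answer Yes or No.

Yes

1. tag(d,f)  →  {above(d), above(f), ready(a,a), ready(a,f), ready(f,a), ready(f,f)}
2. step(f)  →  {above(d), marked(f), ready(a,a), ready(a,f), ready(f,a), ready(f,f)}
3. drop(f,f)  →  {above(d), above(f), marked(f), ready(a,a), ready(a,f), ready(f,a)}
optimal plan length = 3; 3 ≤ 4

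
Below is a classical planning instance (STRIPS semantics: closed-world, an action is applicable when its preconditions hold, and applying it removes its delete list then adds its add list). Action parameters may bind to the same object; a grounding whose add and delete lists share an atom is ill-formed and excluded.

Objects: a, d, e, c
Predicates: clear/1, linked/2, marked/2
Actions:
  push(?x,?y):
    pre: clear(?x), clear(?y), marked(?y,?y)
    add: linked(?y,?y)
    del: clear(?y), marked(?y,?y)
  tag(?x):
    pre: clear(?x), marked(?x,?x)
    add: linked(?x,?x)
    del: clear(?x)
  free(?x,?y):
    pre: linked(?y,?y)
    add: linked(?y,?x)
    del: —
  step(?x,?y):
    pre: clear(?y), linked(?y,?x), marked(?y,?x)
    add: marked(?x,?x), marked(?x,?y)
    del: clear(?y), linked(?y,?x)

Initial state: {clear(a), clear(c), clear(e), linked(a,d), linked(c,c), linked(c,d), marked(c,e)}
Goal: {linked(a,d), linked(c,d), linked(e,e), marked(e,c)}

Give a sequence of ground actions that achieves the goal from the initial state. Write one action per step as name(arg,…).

free(e,c); step(e,c); push(a,e)

1. free(e,c)  →  {clear(a), clear(c), clear(e), linked(a,d), linked(c,c), linked(c,d), linked(c,e), marked(c,e)}
2. step(e,c)  →  {clear(a), clear(e), linked(a,d), linked(c,c), linked(c,d), marked(c,e), marked(e,c), marked(e,e)}
3. push(a,e)  →  {clear(a), linked(a,d), linked(c,c), linked(c,d), linked(e,e), marked(c,e), marked(e,c)}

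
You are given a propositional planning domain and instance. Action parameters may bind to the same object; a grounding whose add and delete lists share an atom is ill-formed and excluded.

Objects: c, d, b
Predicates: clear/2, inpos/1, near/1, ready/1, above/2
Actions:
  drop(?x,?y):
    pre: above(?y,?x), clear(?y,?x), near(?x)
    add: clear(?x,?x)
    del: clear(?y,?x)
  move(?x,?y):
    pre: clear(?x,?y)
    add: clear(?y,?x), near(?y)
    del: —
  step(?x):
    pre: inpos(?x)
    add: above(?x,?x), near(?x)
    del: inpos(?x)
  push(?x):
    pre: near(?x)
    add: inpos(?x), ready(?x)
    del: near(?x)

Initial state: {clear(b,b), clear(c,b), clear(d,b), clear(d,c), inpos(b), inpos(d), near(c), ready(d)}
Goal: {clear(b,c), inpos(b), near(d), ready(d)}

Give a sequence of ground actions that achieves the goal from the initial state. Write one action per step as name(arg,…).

1. move(c,b)  →  {clear(b,b), clear(b,c), clear(c,b), clear(d,b), clear(d,c), inpos(b), inpos(d), near(b), near(c), ready(d)}
2. step(d)  →  {above(d,d), clear(b,b), clear(b,c), clear(c,b), clear(d,b), clear(d,c), inpos(b), near(b), near(c), near(d), ready(d)}

move(c,b); step(d)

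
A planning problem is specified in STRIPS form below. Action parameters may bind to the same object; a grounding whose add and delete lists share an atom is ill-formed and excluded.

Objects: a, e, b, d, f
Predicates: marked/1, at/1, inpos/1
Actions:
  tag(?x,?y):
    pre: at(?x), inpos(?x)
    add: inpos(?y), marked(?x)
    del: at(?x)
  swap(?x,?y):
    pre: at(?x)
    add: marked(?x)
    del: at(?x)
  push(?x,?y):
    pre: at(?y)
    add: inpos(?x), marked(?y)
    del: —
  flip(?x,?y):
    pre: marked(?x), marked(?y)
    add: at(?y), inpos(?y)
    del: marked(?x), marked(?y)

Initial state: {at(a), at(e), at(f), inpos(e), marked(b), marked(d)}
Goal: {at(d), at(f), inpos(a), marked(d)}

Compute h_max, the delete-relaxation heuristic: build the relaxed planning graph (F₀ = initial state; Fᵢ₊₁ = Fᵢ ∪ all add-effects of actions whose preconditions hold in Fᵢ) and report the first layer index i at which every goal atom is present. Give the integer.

1

F0 = init (6 atoms)
F1 = F0 ∪ {at(b), at(d), inpos(a), inpos(b), inpos(d), inpos(f), marked(a), marked(e), marked(f)}  (15 atoms)
goal ⊆ F1  ⇒  h_max = 1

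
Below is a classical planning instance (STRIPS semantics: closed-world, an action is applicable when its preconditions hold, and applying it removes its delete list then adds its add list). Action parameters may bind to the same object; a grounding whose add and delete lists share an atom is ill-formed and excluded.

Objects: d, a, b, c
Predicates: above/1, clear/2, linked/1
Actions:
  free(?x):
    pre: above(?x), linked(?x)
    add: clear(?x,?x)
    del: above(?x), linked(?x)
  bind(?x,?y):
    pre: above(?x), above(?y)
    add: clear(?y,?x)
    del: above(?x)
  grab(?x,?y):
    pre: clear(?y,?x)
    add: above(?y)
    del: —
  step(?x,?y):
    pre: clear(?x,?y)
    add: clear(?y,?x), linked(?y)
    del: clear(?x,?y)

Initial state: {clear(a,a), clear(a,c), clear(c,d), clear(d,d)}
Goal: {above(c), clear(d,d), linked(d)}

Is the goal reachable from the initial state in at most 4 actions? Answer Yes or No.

1. grab(d,c)  →  {above(c), clear(a,a), clear(a,c), clear(c,d), clear(d,d)}
2. step(c,d)  →  {above(c), clear(a,a), clear(a,c), clear(d,c), clear(d,d), linked(d)}
optimal plan length = 2; 2 ≤ 4

Yes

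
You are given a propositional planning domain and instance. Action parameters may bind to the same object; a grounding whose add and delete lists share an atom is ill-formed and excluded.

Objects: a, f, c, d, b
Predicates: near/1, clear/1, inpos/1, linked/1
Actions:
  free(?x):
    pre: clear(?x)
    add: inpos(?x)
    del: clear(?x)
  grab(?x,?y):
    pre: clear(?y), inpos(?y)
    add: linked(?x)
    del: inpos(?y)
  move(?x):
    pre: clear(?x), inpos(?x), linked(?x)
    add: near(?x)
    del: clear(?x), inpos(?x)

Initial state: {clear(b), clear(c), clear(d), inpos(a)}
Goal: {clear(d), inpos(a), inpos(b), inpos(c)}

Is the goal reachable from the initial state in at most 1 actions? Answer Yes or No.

1. free(c)  →  {clear(b), clear(d), inpos(a), inpos(c)}
2. free(b)  →  {clear(d), inpos(a), inpos(b), inpos(c)}
optimal plan length = 2; 2 > 1

No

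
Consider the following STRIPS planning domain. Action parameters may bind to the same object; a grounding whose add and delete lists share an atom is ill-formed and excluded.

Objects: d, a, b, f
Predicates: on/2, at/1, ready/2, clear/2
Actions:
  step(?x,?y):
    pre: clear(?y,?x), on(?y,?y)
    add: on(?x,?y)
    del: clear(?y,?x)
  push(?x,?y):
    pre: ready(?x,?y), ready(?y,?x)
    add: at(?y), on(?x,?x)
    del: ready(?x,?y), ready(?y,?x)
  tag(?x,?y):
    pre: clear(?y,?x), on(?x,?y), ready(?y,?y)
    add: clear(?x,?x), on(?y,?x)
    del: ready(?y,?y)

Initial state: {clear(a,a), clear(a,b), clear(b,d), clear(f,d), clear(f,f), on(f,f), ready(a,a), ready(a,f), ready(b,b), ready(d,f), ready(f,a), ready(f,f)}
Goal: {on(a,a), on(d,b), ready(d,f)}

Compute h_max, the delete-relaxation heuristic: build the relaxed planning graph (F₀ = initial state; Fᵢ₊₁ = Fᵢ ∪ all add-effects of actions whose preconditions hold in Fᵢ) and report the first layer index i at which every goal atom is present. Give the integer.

F0 = init (12 atoms)
F1 = F0 ∪ {at(a), at(b), at(f), on(a,a), on(b,b), on(d,f)}  (18 atoms)
F2 = F1 ∪ {clear(d,d), on(b,a), on(d,b), on(f,d)}  (22 atoms)
goal ⊆ F2  ⇒  h_max = 2

2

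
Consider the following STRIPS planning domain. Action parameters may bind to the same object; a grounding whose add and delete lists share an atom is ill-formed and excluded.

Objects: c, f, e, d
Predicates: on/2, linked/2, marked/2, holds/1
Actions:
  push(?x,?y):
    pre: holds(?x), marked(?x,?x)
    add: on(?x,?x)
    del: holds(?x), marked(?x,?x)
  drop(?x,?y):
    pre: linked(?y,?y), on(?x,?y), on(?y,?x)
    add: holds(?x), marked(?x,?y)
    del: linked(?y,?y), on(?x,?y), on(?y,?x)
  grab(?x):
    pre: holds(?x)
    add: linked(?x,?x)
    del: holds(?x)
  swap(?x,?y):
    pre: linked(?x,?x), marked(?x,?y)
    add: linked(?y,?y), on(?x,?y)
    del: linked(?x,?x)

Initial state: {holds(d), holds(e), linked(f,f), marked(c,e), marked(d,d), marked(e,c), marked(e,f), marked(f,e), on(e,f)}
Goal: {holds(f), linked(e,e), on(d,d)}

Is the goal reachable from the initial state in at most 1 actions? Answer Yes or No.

1. push(d,c)  →  {holds(e), linked(f,f), marked(c,e), marked(e,c), marked(e,f), marked(f,e), on(d,d), on(e,f)}
2. swap(f,e)  →  {holds(e), linked(e,e), marked(c,e), marked(e,c), marked(e,f), marked(f,e), on(d,d), on(e,f), on(f,e)}
3. drop(f,e)  →  {holds(e), holds(f), marked(c,e), marked(e,c), marked(e,f), marked(f,e), on(d,d)}
4. grab(e)  →  {holds(f), linked(e,e), marked(c,e), marked(e,c), marked(e,f), marked(f,e), on(d,d)}
optimal plan length = 4; 4 > 1

No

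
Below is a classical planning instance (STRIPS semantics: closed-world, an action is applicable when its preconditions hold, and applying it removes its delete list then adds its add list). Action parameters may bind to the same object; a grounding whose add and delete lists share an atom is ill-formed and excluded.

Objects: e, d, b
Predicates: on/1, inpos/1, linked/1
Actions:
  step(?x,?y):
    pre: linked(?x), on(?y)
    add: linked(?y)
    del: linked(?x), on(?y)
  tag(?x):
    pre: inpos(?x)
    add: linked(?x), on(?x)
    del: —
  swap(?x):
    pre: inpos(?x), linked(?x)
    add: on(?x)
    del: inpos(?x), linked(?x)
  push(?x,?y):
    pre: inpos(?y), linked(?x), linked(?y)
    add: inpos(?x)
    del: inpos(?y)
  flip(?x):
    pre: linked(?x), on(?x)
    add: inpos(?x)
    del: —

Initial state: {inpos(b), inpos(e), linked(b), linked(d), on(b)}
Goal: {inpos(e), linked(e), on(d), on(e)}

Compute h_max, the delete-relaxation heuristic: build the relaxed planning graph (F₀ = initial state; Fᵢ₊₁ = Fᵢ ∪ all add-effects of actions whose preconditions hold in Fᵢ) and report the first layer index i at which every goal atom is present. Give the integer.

F0 = init (5 atoms)
F1 = F0 ∪ {inpos(d), linked(e), on(e)}  (8 atoms)
F2 = F1 ∪ {on(d)}  (9 atoms)
goal ⊆ F2  ⇒  h_max = 2

2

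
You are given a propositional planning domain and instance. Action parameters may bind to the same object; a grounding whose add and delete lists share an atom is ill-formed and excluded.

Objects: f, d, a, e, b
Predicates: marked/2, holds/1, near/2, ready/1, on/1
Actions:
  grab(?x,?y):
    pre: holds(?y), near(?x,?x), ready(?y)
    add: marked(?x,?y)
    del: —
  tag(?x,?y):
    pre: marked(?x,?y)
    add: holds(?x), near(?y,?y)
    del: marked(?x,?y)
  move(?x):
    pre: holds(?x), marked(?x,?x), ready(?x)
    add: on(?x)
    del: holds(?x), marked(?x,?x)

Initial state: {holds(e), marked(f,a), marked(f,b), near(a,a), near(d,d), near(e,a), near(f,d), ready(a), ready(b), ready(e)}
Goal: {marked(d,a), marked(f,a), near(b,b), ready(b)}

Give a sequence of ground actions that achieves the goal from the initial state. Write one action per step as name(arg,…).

1. grab(a,e)  →  {holds(e), marked(a,e), marked(f,a), marked(f,b), near(a,a), near(d,d), near(e,a), near(f,d), ready(a), ready(b), ready(e)}
2. tag(f,b)  →  {holds(e), holds(f), marked(a,e), marked(f,a), near(a,a), near(b,b), near(d,d), near(e,a), near(f,d), ready(a), ready(b), ready(e)}
3. tag(a,e)  →  {holds(a), holds(e), holds(f), marked(f,a), near(a,a), near(b,b), near(d,d), near(e,a), near(e,e), near(f,d), ready(a), ready(b), ready(e)}
4. grab(d,a)  →  {holds(a), holds(e), holds(f), marked(d,a), marked(f,a), near(a,a), near(b,b), near(d,d), near(e,a), near(e,e), near(f,d), ready(a), ready(b), ready(e)}

grab(a,e); tag(f,b); tag(a,e); grab(d,a)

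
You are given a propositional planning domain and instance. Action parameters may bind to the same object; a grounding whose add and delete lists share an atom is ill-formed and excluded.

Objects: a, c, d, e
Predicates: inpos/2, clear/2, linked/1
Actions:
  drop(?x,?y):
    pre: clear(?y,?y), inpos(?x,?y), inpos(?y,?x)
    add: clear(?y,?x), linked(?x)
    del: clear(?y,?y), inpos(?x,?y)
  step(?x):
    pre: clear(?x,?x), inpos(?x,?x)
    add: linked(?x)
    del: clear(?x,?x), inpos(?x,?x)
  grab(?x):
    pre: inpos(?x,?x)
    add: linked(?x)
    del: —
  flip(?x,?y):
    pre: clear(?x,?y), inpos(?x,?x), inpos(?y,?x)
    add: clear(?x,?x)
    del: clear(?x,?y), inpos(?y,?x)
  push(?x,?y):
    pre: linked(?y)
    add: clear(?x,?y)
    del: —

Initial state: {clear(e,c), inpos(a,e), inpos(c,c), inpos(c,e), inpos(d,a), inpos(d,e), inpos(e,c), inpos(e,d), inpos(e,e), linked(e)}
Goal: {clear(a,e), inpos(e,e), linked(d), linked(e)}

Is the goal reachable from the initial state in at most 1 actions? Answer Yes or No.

1. flip(e,c)  →  {clear(e,e), inpos(a,e), inpos(c,c), inpos(d,a), inpos(d,e), inpos(e,c), inpos(e,d), inpos(e,e), linked(e)}
2. drop(d,e)  →  {clear(e,d), inpos(a,e), inpos(c,c), inpos(d,a), inpos(e,c), inpos(e,d), inpos(e,e), linked(d), linked(e)}
3. push(a,e)  →  {clear(a,e), clear(e,d), inpos(a,e), inpos(c,c), inpos(d,a), inpos(e,c), inpos(e,d), inpos(e,e), linked(d), linked(e)}
optimal plan length = 3; 3 > 1

No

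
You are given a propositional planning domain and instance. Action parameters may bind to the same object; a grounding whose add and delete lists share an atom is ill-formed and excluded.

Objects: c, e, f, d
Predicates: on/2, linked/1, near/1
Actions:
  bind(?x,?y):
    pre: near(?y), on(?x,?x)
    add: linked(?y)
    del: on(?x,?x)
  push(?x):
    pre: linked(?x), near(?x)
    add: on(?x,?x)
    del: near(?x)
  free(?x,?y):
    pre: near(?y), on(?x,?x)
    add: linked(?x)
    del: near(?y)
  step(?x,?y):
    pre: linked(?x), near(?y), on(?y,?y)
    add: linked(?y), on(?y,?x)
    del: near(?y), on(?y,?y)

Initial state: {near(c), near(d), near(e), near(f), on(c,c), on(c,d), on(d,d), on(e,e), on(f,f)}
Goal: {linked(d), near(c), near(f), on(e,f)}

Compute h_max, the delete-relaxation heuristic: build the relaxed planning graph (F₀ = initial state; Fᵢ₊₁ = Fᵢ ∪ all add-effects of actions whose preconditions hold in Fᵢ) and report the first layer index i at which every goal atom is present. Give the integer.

F0 = init (9 atoms)
F1 = F0 ∪ {linked(c), linked(d), linked(e), linked(f)}  (13 atoms)
F2 = F1 ∪ {on(c,e), on(c,f), on(d,c), on(d,e), on(d,f), on(e,c), on(e,d), on(e,f), on(f,c), on(f,d), on(f,e)}  (24 atoms)
goal ⊆ F2  ⇒  h_max = 2

2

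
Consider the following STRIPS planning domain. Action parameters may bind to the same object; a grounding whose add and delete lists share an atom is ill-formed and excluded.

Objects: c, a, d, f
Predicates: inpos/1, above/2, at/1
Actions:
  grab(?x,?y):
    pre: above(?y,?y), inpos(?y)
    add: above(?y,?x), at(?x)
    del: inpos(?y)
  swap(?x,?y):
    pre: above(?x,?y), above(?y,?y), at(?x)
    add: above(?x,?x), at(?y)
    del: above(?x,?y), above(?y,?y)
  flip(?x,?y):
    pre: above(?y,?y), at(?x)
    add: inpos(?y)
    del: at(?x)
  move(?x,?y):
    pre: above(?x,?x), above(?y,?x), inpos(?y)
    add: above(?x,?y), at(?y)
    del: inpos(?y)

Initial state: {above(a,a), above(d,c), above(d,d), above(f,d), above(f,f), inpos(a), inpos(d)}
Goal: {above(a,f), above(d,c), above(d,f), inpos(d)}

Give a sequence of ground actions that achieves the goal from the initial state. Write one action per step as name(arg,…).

1. grab(f,a)  →  {above(a,a), above(a,f), above(d,c), above(d,d), above(f,d), above(f,f), at(f), inpos(d)}
2. grab(f,d)  →  {above(a,a), above(a,f), above(d,c), above(d,d), above(d,f), above(f,d), above(f,f), at(f)}
3. flip(f,d)  →  {above(a,a), above(a,f), above(d,c), above(d,d), above(d,f), above(f,d), above(f,f), inpos(d)}

grab(f,a); grab(f,d); flip(f,d)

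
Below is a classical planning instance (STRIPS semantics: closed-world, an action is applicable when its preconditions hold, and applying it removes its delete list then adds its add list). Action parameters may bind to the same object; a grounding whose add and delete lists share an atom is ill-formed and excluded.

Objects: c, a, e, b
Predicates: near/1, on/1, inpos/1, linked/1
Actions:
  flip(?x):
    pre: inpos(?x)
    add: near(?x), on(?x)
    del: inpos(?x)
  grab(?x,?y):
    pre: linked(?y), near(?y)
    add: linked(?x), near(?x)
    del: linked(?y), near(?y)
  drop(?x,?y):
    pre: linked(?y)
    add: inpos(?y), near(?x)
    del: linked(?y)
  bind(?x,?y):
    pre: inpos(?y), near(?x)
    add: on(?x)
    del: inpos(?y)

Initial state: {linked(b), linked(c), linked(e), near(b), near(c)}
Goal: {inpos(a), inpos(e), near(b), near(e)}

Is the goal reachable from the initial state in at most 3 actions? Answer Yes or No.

1. grab(a,c)  →  {linked(a), linked(b), linked(e), near(a), near(b)}
2. drop(c,a)  →  {inpos(a), linked(b), linked(e), near(a), near(b), near(c)}
3. drop(e,e)  →  {inpos(a), inpos(e), linked(b), near(a), near(b), near(c), near(e)}
optimal plan length = 3; 3 ≤ 3

Yes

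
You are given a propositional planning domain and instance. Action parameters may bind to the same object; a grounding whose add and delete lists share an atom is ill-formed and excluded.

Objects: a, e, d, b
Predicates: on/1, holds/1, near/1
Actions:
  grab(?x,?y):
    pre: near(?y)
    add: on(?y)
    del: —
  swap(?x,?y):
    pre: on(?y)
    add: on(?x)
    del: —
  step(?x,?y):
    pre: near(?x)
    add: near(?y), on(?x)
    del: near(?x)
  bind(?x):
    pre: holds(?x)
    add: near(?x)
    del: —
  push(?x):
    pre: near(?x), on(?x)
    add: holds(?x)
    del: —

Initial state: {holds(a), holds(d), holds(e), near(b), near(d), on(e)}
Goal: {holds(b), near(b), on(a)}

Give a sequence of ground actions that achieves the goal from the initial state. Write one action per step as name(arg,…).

1. grab(a,b)  →  {holds(a), holds(d), holds(e), near(b), near(d), on(b), on(e)}
2. swap(a,e)  →  {holds(a), holds(d), holds(e), near(b), near(d), on(a), on(b), on(e)}
3. push(b)  →  {holds(a), holds(b), holds(d), holds(e), near(b), near(d), on(a), on(b), on(e)}

grab(a,b); swap(a,e); push(b)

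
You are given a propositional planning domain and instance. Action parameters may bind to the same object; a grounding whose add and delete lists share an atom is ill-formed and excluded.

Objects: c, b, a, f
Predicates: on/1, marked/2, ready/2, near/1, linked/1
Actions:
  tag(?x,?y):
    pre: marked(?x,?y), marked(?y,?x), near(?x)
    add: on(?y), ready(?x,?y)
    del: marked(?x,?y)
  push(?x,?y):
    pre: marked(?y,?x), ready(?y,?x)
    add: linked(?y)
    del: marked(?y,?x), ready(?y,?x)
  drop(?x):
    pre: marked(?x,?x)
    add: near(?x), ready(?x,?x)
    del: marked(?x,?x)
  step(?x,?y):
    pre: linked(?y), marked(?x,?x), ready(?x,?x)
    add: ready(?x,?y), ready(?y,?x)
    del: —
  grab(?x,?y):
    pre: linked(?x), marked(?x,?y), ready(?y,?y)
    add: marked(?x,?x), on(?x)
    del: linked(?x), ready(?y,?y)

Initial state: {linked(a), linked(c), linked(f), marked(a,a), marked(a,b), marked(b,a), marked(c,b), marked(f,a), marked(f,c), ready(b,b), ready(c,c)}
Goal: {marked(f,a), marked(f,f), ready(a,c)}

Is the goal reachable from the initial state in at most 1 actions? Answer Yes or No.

No

1. grab(c,b)  →  {linked(a), linked(f), marked(a,a), marked(a,b), marked(b,a), marked(c,b), marked(c,c), marked(f,a), marked(f,c), on(c), ready(c,c)}
2. step(c,a)  →  {linked(a), linked(f), marked(a,a), marked(a,b), marked(b,a), marked(c,b), marked(c,c), marked(f,a), marked(f,c), on(c), ready(a,c), ready(c,a), ready(c,c)}
3. grab(f,c)  →  {linked(a), marked(a,a), marked(a,b), marked(b,a), marked(c,b), marked(c,c), marked(f,a), marked(f,c), marked(f,f), on(c), on(f), ready(a,c), ready(c,a)}
optimal plan length = 3; 3 > 1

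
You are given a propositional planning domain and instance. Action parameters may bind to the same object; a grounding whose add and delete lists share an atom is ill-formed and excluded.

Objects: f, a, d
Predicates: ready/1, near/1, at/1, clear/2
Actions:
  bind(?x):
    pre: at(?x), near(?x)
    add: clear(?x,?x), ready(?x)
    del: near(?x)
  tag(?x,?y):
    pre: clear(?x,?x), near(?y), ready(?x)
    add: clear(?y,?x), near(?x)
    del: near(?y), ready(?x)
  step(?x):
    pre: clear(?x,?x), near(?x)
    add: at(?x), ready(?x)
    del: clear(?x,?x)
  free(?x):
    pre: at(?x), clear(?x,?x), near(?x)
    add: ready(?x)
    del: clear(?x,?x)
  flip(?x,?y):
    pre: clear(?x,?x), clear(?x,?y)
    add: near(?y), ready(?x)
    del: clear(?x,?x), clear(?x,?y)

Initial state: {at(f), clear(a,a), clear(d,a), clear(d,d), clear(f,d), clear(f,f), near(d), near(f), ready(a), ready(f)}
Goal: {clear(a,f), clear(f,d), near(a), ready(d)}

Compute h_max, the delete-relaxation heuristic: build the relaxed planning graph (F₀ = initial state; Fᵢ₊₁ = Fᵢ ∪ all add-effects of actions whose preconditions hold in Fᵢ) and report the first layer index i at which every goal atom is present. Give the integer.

2

F0 = init (10 atoms)
F1 = F0 ∪ {at(d), clear(d,f), clear(f,a), near(a), ready(d)}  (15 atoms)
F2 = F1 ∪ {at(a), clear(a,d), clear(a,f)}  (18 atoms)
goal ⊆ F2  ⇒  h_max = 2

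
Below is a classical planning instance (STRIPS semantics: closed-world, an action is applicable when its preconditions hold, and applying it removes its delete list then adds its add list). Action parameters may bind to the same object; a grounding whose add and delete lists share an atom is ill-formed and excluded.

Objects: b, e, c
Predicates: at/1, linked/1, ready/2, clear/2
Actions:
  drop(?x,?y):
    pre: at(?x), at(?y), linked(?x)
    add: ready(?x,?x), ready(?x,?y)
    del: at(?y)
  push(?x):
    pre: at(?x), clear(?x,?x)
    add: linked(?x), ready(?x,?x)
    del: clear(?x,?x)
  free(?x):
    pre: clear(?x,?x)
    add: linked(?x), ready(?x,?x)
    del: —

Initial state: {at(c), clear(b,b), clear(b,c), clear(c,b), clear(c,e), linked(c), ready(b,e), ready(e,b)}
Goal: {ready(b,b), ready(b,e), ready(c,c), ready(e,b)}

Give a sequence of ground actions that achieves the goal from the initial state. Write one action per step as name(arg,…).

1. drop(c,c)  →  {clear(b,b), clear(b,c), clear(c,b), clear(c,e), linked(c), ready(b,e), ready(c,c), ready(e,b)}
2. free(b)  →  {clear(b,b), clear(b,c), clear(c,b), clear(c,e), linked(b), linked(c), ready(b,b), ready(b,e), ready(c,c), ready(e,b)}

drop(c,c); free(b)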